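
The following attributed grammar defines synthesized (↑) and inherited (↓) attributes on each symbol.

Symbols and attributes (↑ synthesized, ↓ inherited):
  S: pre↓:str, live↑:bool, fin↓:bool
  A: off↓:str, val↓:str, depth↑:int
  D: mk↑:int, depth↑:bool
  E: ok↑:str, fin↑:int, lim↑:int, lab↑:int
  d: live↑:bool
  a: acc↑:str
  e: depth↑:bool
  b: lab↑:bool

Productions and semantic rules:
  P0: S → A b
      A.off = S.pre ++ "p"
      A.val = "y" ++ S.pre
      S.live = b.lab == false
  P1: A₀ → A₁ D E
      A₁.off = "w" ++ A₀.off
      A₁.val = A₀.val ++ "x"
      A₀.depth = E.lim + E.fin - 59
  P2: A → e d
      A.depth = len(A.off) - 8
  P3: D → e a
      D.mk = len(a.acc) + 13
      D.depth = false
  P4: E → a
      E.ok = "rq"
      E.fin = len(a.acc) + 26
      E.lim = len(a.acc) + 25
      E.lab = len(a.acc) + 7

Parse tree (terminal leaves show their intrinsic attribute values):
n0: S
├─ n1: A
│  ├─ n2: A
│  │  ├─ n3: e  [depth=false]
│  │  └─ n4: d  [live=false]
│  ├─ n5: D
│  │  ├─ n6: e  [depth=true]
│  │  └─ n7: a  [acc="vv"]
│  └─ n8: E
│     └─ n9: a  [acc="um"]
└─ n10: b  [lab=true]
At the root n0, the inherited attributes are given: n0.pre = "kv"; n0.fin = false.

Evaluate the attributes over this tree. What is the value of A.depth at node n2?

-4

1. n0.pre = "kv"  [given at root]
2. n0.fin = false  [given at root]
3. n1.off = "kvp"  [S.pre ++ "p"]
4. n1.val = "ykv"  ["y" ++ S.pre]
5. n2.off = "wkvp"  ["w" ++ A₀.off]
6. n2.val = "ykvx"  [A₀.val ++ "x"]
7. n3.depth = false  [terminal]
8. n4.live = false  [terminal]
9. n2.depth = -4  [len(A.off) - 8]
10. n6.depth = true  [terminal]
11. n7.acc = "vv"  [terminal]
12. n5.mk = 15  [len(a.acc) + 13]
13. n5.depth = false  [false]
14. n9.acc = "um"  [terminal]
15. n8.ok = "rq"  ["rq"]
16. n8.fin = 28  [len(a.acc) + 26]
17. n8.lim = 27  [len(a.acc) + 25]
18. n8.lab = 9  [len(a.acc) + 7]
19. n1.depth = -4  [E.lim + E.fin - 59]
20. n10.lab = true  [terminal]
21. n0.live = false  [b.lab == false]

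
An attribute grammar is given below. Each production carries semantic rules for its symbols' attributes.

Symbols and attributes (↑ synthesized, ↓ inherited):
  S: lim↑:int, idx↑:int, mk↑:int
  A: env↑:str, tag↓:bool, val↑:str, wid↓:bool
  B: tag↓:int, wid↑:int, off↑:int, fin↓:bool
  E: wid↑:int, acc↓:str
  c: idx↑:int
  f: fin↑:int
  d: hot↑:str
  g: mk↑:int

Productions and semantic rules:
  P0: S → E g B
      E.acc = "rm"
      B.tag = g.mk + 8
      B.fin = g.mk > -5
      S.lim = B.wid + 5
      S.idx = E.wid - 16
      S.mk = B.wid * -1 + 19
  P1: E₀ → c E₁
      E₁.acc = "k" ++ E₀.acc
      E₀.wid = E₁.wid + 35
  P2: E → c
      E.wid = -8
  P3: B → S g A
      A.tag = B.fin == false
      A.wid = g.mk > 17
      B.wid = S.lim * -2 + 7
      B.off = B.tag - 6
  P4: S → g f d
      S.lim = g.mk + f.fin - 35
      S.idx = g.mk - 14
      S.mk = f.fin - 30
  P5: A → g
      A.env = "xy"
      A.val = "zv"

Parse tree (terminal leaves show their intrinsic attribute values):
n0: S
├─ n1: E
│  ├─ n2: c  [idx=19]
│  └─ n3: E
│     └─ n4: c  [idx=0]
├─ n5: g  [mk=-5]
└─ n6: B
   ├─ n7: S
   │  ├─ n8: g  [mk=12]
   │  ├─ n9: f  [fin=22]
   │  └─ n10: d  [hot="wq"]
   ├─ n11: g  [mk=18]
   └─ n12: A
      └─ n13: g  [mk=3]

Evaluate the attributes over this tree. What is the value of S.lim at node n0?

1. n1.acc = "rm"  ["rm"]
2. n2.idx = 19  [terminal]
3. n3.acc = "krm"  ["k" ++ E₀.acc]
4. n4.idx = 0  [terminal]
5. n3.wid = -8  [-8]
6. n1.wid = 27  [E₁.wid + 35]
7. n5.mk = -5  [terminal]
8. n6.tag = 3  [g.mk + 8]
9. n6.fin = false  [g.mk > -5]
10. n8.mk = 12  [terminal]
11. n9.fin = 22  [terminal]
12. n10.hot = "wq"  [terminal]
13. n7.lim = -1  [g.mk + f.fin - 35]
14. n7.idx = -2  [g.mk - 14]
15. n7.mk = -8  [f.fin - 30]
16. n11.mk = 18  [terminal]
17. n12.tag = true  [B.fin == false]
18. n12.wid = true  [g.mk > 17]
19. n13.mk = 3  [terminal]
20. n12.env = "xy"  ["xy"]
21. n12.val = "zv"  ["zv"]
22. n6.wid = 9  [S.lim * -2 + 7]
23. n6.off = -3  [B.tag - 6]
24. n0.lim = 14  [B.wid + 5]
25. n0.idx = 11  [E.wid - 16]
26. n0.mk = 10  [B.wid * -1 + 19]

14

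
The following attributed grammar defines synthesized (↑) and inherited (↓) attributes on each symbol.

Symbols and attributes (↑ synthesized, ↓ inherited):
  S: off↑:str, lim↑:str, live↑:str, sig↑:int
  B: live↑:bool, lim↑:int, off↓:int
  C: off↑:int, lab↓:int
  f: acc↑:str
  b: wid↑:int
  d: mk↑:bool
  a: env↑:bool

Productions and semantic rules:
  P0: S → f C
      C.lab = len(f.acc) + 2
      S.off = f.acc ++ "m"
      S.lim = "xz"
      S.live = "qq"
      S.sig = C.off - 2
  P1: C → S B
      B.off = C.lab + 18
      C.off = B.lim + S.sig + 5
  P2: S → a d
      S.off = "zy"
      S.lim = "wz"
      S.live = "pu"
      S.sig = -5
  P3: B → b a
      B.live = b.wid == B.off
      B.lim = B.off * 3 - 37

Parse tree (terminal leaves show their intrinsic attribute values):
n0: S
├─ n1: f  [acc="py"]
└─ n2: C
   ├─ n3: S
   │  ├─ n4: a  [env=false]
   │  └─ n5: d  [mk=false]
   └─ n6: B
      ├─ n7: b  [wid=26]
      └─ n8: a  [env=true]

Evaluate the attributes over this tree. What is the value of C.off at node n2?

1. n1.acc = "py"  [terminal]
2. n2.lab = 4  [len(f.acc) + 2]
3. n4.env = false  [terminal]
4. n5.mk = false  [terminal]
5. n3.off = "zy"  ["zy"]
6. n3.lim = "wz"  ["wz"]
7. n3.live = "pu"  ["pu"]
8. n3.sig = -5  [-5]
9. n6.off = 22  [C.lab + 18]
10. n7.wid = 26  [terminal]
11. n8.env = true  [terminal]
12. n6.live = false  [b.wid == B.off]
13. n6.lim = 29  [B.off * 3 - 37]
14. n2.off = 29  [B.lim + S.sig + 5]
15. n0.off = "pym"  [f.acc ++ "m"]
16. n0.lim = "xz"  ["xz"]
17. n0.live = "qq"  ["qq"]
18. n0.sig = 27  [C.off - 2]

29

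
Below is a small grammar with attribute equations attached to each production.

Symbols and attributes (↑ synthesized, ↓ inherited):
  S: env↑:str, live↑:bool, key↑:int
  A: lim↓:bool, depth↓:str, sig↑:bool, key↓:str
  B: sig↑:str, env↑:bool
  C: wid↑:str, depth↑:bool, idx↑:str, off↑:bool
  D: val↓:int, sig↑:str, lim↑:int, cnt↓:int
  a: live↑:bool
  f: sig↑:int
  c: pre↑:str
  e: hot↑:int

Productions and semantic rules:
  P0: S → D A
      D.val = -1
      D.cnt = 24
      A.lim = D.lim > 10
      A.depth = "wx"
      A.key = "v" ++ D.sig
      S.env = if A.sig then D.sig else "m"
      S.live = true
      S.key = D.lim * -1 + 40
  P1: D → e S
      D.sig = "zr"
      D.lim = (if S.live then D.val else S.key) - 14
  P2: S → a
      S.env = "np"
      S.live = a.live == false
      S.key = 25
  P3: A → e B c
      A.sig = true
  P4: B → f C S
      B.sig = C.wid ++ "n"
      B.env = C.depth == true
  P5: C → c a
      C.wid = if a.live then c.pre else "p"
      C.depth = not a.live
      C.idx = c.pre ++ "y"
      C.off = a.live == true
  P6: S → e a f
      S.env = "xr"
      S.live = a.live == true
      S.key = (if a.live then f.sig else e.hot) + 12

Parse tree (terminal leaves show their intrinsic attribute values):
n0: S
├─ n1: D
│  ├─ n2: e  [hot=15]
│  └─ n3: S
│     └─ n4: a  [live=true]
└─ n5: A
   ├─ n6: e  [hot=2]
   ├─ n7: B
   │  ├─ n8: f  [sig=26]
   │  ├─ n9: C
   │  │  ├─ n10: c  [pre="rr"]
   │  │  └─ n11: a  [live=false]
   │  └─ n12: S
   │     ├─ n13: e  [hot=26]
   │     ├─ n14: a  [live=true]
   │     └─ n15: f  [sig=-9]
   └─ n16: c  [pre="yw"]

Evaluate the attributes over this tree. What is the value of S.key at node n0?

29

1. n1.val = -1  [-1]
2. n1.cnt = 24  [24]
3. n2.hot = 15  [terminal]
4. n4.live = true  [terminal]
5. n3.env = "np"  ["np"]
6. n3.live = false  [a.live == false]
7. n3.key = 25  [25]
8. n1.sig = "zr"  ["zr"]
9. n1.lim = 11  [(if S.live then D.val else S.key) - 14]
10. n5.lim = true  [D.lim > 10]
11. n5.depth = "wx"  ["wx"]
12. n5.key = "vzr"  ["v" ++ D.sig]
13. n6.hot = 2  [terminal]
14. n8.sig = 26  [terminal]
15. n10.pre = "rr"  [terminal]
16. n11.live = false  [terminal]
17. n9.wid = "p"  [if a.live then c.pre else "p"]
18. n9.depth = true  [not a.live]
19. n9.idx = "rry"  [c.pre ++ "y"]
20. n9.off = false  [a.live == true]
21. n13.hot = 26  [terminal]
22. n14.live = true  [terminal]
23. n15.sig = -9  [terminal]
24. n12.env = "xr"  ["xr"]
25. n12.live = true  [a.live == true]
26. n12.key = 3  [(if a.live then f.sig else e.hot) + 12]
27. n7.sig = "pn"  [C.wid ++ "n"]
28. n7.env = true  [C.depth == true]
29. n16.pre = "yw"  [terminal]
30. n5.sig = true  [true]
31. n0.env = "zr"  [if A.sig then D.sig else "m"]
32. n0.live = true  [true]
33. n0.key = 29  [D.lim * -1 + 40]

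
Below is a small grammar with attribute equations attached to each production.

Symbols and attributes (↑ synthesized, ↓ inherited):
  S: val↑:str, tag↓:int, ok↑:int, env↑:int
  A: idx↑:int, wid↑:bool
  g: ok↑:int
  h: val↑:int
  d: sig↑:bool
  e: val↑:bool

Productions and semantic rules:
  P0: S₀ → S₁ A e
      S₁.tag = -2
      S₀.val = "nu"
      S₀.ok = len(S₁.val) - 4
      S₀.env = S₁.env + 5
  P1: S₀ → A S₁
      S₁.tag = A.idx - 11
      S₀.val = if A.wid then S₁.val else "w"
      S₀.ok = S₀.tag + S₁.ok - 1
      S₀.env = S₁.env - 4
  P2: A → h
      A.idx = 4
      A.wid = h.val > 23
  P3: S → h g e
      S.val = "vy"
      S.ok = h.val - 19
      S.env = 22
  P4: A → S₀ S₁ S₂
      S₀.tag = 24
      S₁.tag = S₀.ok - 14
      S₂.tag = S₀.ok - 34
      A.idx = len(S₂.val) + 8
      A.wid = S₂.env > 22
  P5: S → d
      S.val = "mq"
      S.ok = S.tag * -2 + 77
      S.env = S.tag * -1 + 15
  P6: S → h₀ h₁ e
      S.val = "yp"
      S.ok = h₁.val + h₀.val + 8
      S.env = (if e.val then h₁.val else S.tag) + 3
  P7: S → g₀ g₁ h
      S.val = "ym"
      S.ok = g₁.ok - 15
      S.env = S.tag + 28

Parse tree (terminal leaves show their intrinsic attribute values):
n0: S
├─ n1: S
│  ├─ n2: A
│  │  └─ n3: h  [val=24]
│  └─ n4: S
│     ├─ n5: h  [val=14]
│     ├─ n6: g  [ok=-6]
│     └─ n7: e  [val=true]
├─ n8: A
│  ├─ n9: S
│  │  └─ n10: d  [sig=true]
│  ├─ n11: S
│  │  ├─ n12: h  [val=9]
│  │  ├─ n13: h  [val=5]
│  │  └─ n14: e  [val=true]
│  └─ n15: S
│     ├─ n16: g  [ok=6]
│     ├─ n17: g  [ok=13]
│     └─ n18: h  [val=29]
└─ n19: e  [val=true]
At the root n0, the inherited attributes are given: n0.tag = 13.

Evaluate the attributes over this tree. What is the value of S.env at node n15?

1. n0.tag = 13  [given at root]
2. n1.tag = -2  [-2]
3. n3.val = 24  [terminal]
4. n2.idx = 4  [4]
5. n2.wid = true  [h.val > 23]
6. n4.tag = -7  [A.idx - 11]
7. n5.val = 14  [terminal]
8. n6.ok = -6  [terminal]
9. n7.val = true  [terminal]
10. n4.val = "vy"  ["vy"]
11. n4.ok = -5  [h.val - 19]
12. n4.env = 22  [22]
13. n1.val = "vy"  [if A.wid then S₁.val else "w"]
14. n1.ok = -8  [S₀.tag + S₁.ok - 1]
15. n1.env = 18  [S₁.env - 4]
16. n9.tag = 24  [24]
17. n10.sig = true  [terminal]
18. n9.val = "mq"  ["mq"]
19. n9.ok = 29  [S.tag * -2 + 77]
20. n9.env = -9  [S.tag * -1 + 15]
21. n11.tag = 15  [S₀.ok - 14]
22. n12.val = 9  [terminal]
23. n13.val = 5  [terminal]
24. n14.val = true  [terminal]
25. n11.val = "yp"  ["yp"]
26. n11.ok = 22  [h₁.val + h₀.val + 8]
27. n11.env = 8  [(if e.val then h₁.val else S.tag) + 3]
28. n15.tag = -5  [S₀.ok - 34]
29. n16.ok = 6  [terminal]
30. n17.ok = 13  [terminal]
31. n18.val = 29  [terminal]
32. n15.val = "ym"  ["ym"]
33. n15.ok = -2  [g₁.ok - 15]
34. n15.env = 23  [S.tag + 28]
35. n8.idx = 10  [len(S₂.val) + 8]
36. n8.wid = true  [S₂.env > 22]
37. n19.val = true  [terminal]
38. n0.val = "nu"  ["nu"]
39. n0.ok = -2  [len(S₁.val) - 4]
40. n0.env = 23  [S₁.env + 5]

23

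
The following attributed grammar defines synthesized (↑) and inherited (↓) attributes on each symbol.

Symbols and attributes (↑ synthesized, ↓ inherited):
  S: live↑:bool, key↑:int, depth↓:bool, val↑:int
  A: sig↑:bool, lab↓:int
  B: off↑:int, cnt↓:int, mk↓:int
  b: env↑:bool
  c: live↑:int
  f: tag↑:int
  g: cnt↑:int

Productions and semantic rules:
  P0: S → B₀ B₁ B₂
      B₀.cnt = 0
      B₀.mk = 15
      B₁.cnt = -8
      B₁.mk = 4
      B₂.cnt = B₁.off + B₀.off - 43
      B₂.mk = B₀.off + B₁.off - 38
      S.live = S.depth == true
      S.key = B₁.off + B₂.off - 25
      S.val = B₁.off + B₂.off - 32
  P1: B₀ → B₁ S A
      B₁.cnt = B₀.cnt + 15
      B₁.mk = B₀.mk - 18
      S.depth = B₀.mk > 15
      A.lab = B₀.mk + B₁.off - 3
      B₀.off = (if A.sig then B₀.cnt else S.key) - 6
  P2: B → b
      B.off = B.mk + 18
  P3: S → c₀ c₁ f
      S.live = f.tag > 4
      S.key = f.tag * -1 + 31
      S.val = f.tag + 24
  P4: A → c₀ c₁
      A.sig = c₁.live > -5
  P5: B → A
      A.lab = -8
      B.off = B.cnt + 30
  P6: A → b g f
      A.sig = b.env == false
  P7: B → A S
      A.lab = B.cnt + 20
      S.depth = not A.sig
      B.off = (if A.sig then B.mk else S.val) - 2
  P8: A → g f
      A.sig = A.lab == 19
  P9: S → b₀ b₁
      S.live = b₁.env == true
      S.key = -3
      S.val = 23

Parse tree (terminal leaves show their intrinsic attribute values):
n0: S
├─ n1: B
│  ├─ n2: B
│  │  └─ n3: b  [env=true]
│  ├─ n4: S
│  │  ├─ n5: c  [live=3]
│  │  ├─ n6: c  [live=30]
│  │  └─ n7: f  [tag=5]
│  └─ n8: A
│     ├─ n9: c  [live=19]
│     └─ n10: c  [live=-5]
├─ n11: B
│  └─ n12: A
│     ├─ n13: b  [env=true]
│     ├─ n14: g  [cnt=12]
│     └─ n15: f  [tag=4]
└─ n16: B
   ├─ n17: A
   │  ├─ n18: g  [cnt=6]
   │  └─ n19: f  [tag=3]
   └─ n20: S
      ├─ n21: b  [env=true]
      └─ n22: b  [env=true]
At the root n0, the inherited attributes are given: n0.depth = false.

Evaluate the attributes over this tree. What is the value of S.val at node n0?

-8

1. n0.depth = false  [given at root]
2. n1.cnt = 0  [0]
3. n1.mk = 15  [15]
4. n2.cnt = 15  [B₀.cnt + 15]
5. n2.mk = -3  [B₀.mk - 18]
6. n3.env = true  [terminal]
7. n2.off = 15  [B.mk + 18]
8. n4.depth = false  [B₀.mk > 15]
9. n5.live = 3  [terminal]
10. n6.live = 30  [terminal]
11. n7.tag = 5  [terminal]
12. n4.live = true  [f.tag > 4]
13. n4.key = 26  [f.tag * -1 + 31]
14. n4.val = 29  [f.tag + 24]
15. n8.lab = 27  [B₀.mk + B₁.off - 3]
16. n9.live = 19  [terminal]
17. n10.live = -5  [terminal]
18. n8.sig = false  [c₁.live > -5]
19. n1.off = 20  [(if A.sig then B₀.cnt else S.key) - 6]
20. n11.cnt = -8  [-8]
21. n11.mk = 4  [4]
22. n12.lab = -8  [-8]
23. n13.env = true  [terminal]
24. n14.cnt = 12  [terminal]
25. n15.tag = 4  [terminal]
26. n12.sig = false  [b.env == false]
27. n11.off = 22  [B.cnt + 30]
28. n16.cnt = -1  [B₁.off + B₀.off - 43]
29. n16.mk = 4  [B₀.off + B₁.off - 38]
30. n17.lab = 19  [B.cnt + 20]
31. n18.cnt = 6  [terminal]
32. n19.tag = 3  [terminal]
33. n17.sig = true  [A.lab == 19]
34. n20.depth = false  [not A.sig]
35. n21.env = true  [terminal]
36. n22.env = true  [terminal]
37. n20.live = true  [b₁.env == true]
38. n20.key = -3  [-3]
39. n20.val = 23  [23]
40. n16.off = 2  [(if A.sig then B.mk else S.val) - 2]
41. n0.live = false  [S.depth == true]
42. n0.key = -1  [B₁.off + B₂.off - 25]
43. n0.val = -8  [B₁.off + B₂.off - 32]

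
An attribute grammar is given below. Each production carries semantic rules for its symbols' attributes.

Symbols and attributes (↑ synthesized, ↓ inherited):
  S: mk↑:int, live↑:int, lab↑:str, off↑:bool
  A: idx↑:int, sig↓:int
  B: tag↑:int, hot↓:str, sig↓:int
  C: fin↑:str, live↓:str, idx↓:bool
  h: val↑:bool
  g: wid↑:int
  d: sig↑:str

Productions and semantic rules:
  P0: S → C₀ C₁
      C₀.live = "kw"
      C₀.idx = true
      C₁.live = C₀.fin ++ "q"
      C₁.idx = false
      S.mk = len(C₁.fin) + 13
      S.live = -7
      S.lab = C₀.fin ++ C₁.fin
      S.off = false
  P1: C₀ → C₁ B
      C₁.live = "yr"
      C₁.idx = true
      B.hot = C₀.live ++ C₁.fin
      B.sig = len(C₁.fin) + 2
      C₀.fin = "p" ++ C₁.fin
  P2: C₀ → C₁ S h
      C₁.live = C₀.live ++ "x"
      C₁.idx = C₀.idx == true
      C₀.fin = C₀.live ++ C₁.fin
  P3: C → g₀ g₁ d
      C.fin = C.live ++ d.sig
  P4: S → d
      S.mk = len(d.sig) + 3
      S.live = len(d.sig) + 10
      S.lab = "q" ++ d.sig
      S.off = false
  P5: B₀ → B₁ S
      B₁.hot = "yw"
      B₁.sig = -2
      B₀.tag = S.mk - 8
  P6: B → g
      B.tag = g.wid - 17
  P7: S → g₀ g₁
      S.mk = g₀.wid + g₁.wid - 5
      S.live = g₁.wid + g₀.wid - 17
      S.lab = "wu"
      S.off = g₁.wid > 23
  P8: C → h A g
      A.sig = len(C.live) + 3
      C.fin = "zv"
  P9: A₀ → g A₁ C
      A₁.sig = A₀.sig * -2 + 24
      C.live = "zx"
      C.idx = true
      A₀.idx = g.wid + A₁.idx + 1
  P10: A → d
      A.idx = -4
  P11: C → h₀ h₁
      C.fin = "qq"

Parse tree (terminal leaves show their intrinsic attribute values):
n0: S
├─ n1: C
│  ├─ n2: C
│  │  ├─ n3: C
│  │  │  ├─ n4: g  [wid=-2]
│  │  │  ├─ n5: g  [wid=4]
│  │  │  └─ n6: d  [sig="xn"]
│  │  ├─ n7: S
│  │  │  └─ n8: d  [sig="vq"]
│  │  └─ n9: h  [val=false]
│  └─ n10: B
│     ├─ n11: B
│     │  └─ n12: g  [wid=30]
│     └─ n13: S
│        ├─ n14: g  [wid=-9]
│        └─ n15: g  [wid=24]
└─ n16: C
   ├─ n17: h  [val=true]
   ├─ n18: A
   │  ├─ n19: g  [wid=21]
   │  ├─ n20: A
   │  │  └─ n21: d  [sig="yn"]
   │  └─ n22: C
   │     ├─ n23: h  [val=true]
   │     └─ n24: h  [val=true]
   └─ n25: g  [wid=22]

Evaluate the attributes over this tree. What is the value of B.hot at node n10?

"kwyryrxxn"

1. n1.live = "kw"  ["kw"]
2. n1.idx = true  [true]
3. n2.live = "yr"  ["yr"]
4. n2.idx = true  [true]
5. n3.live = "yrx"  [C₀.live ++ "x"]
6. n3.idx = true  [C₀.idx == true]
7. n4.wid = -2  [terminal]
8. n5.wid = 4  [terminal]
9. n6.sig = "xn"  [terminal]
10. n3.fin = "yrxxn"  [C.live ++ d.sig]
11. n8.sig = "vq"  [terminal]
12. n7.mk = 5  [len(d.sig) + 3]
13. n7.live = 12  [len(d.sig) + 10]
14. n7.lab = "qvq"  ["q" ++ d.sig]
15. n7.off = false  [false]
16. n9.val = false  [terminal]
17. n2.fin = "yryrxxn"  [C₀.live ++ C₁.fin]
18. n10.hot = "kwyryrxxn"  [C₀.live ++ C₁.fin]
19. n10.sig = 9  [len(C₁.fin) + 2]
20. n11.hot = "yw"  ["yw"]
21. n11.sig = -2  [-2]
22. n12.wid = 30  [terminal]
23. n11.tag = 13  [g.wid - 17]
24. n14.wid = -9  [terminal]
25. n15.wid = 24  [terminal]
26. n13.mk = 10  [g₀.wid + g₁.wid - 5]
27. n13.live = -2  [g₁.wid + g₀.wid - 17]
28. n13.lab = "wu"  ["wu"]
29. n13.off = true  [g₁.wid > 23]
30. n10.tag = 2  [S.mk - 8]
31. n1.fin = "pyryrxxn"  ["p" ++ C₁.fin]
32. n16.live = "pyryrxxnq"  [C₀.fin ++ "q"]
33. n16.idx = false  [false]
34. n17.val = true  [terminal]
35. n18.sig = 12  [len(C.live) + 3]
36. n19.wid = 21  [terminal]
37. n20.sig = 0  [A₀.sig * -2 + 24]
38. n21.sig = "yn"  [terminal]
39. n20.idx = -4  [-4]
40. n22.live = "zx"  ["zx"]
41. n22.idx = true  [true]
42. n23.val = true  [terminal]
43. n24.val = true  [terminal]
44. n22.fin = "qq"  ["qq"]
45. n18.idx = 18  [g.wid + A₁.idx + 1]
46. n25.wid = 22  [terminal]
47. n16.fin = "zv"  ["zv"]
48. n0.mk = 15  [len(C₁.fin) + 13]
49. n0.live = -7  [-7]
50. n0.lab = "pyryrxxnzv"  [C₀.fin ++ C₁.fin]
51. n0.off = false  [false]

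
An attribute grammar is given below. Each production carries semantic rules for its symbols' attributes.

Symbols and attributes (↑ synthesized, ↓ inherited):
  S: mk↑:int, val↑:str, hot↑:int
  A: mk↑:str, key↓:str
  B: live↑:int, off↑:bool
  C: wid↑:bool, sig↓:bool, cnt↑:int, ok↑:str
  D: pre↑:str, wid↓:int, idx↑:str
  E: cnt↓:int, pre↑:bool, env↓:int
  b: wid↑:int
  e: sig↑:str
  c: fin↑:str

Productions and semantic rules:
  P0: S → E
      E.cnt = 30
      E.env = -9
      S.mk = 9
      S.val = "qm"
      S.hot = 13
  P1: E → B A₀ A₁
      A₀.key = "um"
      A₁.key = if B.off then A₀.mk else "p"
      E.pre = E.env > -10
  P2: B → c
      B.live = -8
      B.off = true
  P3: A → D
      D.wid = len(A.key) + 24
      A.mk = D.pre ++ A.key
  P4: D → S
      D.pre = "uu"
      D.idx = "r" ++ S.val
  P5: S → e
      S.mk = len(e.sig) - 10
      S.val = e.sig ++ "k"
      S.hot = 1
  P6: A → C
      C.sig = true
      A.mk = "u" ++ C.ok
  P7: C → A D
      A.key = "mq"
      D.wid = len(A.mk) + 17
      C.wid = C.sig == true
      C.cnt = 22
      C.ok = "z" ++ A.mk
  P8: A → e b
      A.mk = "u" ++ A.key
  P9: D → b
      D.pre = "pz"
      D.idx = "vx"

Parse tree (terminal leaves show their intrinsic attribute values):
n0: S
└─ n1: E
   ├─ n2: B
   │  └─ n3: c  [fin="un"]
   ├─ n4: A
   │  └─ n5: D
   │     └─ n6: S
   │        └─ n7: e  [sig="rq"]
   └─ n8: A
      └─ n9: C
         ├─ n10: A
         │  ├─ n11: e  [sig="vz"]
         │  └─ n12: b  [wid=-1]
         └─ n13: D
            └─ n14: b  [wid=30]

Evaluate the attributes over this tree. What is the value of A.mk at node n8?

1. n1.cnt = 30  [30]
2. n1.env = -9  [-9]
3. n3.fin = "un"  [terminal]
4. n2.live = -8  [-8]
5. n2.off = true  [true]
6. n4.key = "um"  ["um"]
7. n5.wid = 26  [len(A.key) + 24]
8. n7.sig = "rq"  [terminal]
9. n6.mk = -8  [len(e.sig) - 10]
10. n6.val = "rqk"  [e.sig ++ "k"]
11. n6.hot = 1  [1]
12. n5.pre = "uu"  ["uu"]
13. n5.idx = "rrqk"  ["r" ++ S.val]
14. n4.mk = "uuum"  [D.pre ++ A.key]
15. n8.key = "uuum"  [if B.off then A₀.mk else "p"]
16. n9.sig = true  [true]
17. n10.key = "mq"  ["mq"]
18. n11.sig = "vz"  [terminal]
19. n12.wid = -1  [terminal]
20. n10.mk = "umq"  ["u" ++ A.key]
21. n13.wid = 20  [len(A.mk) + 17]
22. n14.wid = 30  [terminal]
23. n13.pre = "pz"  ["pz"]
24. n13.idx = "vx"  ["vx"]
25. n9.wid = true  [C.sig == true]
26. n9.cnt = 22  [22]
27. n9.ok = "zumq"  ["z" ++ A.mk]
28. n8.mk = "uzumq"  ["u" ++ C.ok]
29. n1.pre = true  [E.env > -10]
30. n0.mk = 9  [9]
31. n0.val = "qm"  ["qm"]
32. n0.hot = 13  [13]

"uzumq"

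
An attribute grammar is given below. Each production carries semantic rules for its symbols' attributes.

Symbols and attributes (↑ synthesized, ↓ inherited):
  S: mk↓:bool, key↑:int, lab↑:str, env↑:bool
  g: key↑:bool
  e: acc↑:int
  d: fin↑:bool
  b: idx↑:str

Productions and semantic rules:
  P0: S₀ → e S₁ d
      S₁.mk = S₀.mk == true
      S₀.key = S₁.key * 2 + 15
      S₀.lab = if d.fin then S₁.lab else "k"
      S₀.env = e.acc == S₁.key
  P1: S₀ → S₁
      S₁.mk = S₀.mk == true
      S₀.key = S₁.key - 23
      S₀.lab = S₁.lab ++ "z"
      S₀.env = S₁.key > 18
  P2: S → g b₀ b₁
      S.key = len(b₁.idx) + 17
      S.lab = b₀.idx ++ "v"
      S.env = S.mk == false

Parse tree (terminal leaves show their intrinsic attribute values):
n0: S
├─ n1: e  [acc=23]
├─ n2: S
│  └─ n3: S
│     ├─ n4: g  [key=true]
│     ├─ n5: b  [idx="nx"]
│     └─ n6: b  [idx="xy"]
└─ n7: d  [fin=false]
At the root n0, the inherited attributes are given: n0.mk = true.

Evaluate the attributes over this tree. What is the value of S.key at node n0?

1. n0.mk = true  [given at root]
2. n1.acc = 23  [terminal]
3. n2.mk = true  [S₀.mk == true]
4. n3.mk = true  [S₀.mk == true]
5. n4.key = true  [terminal]
6. n5.idx = "nx"  [terminal]
7. n6.idx = "xy"  [terminal]
8. n3.key = 19  [len(b₁.idx) + 17]
9. n3.lab = "nxv"  [b₀.idx ++ "v"]
10. n3.env = false  [S.mk == false]
11. n2.key = -4  [S₁.key - 23]
12. n2.lab = "nxvz"  [S₁.lab ++ "z"]
13. n2.env = true  [S₁.key > 18]
14. n7.fin = false  [terminal]
15. n0.key = 7  [S₁.key * 2 + 15]
16. n0.lab = "k"  [if d.fin then S₁.lab else "k"]
17. n0.env = false  [e.acc == S₁.key]

7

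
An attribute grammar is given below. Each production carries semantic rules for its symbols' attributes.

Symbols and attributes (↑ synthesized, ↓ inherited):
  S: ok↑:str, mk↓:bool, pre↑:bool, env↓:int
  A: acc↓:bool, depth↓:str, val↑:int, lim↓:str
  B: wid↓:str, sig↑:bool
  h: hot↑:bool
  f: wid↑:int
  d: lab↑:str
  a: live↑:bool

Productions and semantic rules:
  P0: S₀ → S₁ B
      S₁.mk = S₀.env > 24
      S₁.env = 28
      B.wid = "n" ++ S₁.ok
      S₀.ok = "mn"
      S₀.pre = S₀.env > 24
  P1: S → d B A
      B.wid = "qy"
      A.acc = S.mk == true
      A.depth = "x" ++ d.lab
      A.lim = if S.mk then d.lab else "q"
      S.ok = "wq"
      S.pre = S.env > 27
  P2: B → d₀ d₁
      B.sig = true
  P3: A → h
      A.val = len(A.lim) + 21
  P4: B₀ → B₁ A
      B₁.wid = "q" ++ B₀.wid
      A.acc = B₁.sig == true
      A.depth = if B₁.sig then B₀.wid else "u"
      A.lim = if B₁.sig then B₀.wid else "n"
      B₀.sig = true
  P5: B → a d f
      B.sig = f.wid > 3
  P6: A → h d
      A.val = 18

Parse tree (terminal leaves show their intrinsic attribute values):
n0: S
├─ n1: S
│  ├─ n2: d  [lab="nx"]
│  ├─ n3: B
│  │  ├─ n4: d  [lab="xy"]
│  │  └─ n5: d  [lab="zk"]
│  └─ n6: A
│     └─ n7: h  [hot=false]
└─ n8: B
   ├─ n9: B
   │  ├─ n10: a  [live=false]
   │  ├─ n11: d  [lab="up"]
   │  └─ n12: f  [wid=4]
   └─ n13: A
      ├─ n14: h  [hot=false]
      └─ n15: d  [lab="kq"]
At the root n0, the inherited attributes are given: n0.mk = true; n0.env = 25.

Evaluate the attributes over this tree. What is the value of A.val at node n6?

1. n0.mk = true  [given at root]
2. n0.env = 25  [given at root]
3. n1.mk = true  [S₀.env > 24]
4. n1.env = 28  [28]
5. n2.lab = "nx"  [terminal]
6. n3.wid = "qy"  ["qy"]
7. n4.lab = "xy"  [terminal]
8. n5.lab = "zk"  [terminal]
9. n3.sig = true  [true]
10. n6.acc = true  [S.mk == true]
11. n6.depth = "xnx"  ["x" ++ d.lab]
12. n6.lim = "nx"  [if S.mk then d.lab else "q"]
13. n7.hot = false  [terminal]
14. n6.val = 23  [len(A.lim) + 21]
15. n1.ok = "wq"  ["wq"]
16. n1.pre = true  [S.env > 27]
17. n8.wid = "nwq"  ["n" ++ S₁.ok]
18. n9.wid = "qnwq"  ["q" ++ B₀.wid]
19. n10.live = false  [terminal]
20. n11.lab = "up"  [terminal]
21. n12.wid = 4  [terminal]
22. n9.sig = true  [f.wid > 3]
23. n13.acc = true  [B₁.sig == true]
24. n13.depth = "nwq"  [if B₁.sig then B₀.wid else "u"]
25. n13.lim = "nwq"  [if B₁.sig then B₀.wid else "n"]
26. n14.hot = false  [terminal]
27. n15.lab = "kq"  [terminal]
28. n13.val = 18  [18]
29. n8.sig = true  [true]
30. n0.ok = "mn"  ["mn"]
31. n0.pre = true  [S₀.env > 24]

23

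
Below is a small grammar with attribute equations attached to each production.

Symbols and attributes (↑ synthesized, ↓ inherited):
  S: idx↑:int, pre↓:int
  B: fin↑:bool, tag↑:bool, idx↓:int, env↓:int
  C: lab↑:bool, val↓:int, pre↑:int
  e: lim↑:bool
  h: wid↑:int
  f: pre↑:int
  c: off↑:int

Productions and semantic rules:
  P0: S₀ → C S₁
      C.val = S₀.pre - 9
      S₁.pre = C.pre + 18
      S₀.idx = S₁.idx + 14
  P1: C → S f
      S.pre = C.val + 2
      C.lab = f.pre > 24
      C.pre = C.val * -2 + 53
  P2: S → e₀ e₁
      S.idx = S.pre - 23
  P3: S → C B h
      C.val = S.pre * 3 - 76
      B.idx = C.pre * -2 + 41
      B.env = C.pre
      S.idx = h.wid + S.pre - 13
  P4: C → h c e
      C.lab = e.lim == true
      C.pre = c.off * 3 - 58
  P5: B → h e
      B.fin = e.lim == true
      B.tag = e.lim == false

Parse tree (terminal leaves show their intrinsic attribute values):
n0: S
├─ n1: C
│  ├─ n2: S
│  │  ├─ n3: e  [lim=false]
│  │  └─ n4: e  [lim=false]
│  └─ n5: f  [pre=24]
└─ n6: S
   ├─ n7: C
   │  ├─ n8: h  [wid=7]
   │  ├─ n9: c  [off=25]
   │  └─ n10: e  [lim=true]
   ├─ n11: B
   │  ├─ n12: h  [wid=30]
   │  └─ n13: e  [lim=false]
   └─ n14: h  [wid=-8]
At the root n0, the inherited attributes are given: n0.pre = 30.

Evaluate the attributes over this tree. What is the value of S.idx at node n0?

1. n0.pre = 30  [given at root]
2. n1.val = 21  [S₀.pre - 9]
3. n2.pre = 23  [C.val + 2]
4. n3.lim = false  [terminal]
5. n4.lim = false  [terminal]
6. n2.idx = 0  [S.pre - 23]
7. n5.pre = 24  [terminal]
8. n1.lab = false  [f.pre > 24]
9. n1.pre = 11  [C.val * -2 + 53]
10. n6.pre = 29  [C.pre + 18]
11. n7.val = 11  [S.pre * 3 - 76]
12. n8.wid = 7  [terminal]
13. n9.off = 25  [terminal]
14. n10.lim = true  [terminal]
15. n7.lab = true  [e.lim == true]
16. n7.pre = 17  [c.off * 3 - 58]
17. n11.idx = 7  [C.pre * -2 + 41]
18. n11.env = 17  [C.pre]
19. n12.wid = 30  [terminal]
20. n13.lim = false  [terminal]
21. n11.fin = false  [e.lim == true]
22. n11.tag = true  [e.lim == false]
23. n14.wid = -8  [terminal]
24. n6.idx = 8  [h.wid + S.pre - 13]
25. n0.idx = 22  [S₁.idx + 14]

22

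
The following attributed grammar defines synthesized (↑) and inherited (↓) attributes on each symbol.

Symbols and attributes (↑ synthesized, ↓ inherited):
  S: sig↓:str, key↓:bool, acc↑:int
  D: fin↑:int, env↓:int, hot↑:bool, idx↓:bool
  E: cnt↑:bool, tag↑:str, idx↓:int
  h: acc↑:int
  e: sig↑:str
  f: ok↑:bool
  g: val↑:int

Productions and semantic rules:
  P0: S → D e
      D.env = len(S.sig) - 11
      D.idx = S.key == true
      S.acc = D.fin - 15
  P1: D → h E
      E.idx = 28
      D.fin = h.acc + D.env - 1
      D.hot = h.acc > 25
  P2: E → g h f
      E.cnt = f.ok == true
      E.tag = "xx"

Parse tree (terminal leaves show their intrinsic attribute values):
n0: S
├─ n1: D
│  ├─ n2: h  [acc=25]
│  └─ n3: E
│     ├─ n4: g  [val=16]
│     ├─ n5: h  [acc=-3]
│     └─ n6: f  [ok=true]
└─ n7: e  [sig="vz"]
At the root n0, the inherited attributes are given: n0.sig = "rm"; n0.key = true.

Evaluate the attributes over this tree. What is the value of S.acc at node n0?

1. n0.sig = "rm"  [given at root]
2. n0.key = true  [given at root]
3. n1.env = -9  [len(S.sig) - 11]
4. n1.idx = true  [S.key == true]
5. n2.acc = 25  [terminal]
6. n3.idx = 28  [28]
7. n4.val = 16  [terminal]
8. n5.acc = -3  [terminal]
9. n6.ok = true  [terminal]
10. n3.cnt = true  [f.ok == true]
11. n3.tag = "xx"  ["xx"]
12. n1.fin = 15  [h.acc + D.env - 1]
13. n1.hot = false  [h.acc > 25]
14. n7.sig = "vz"  [terminal]
15. n0.acc = 0  [D.fin - 15]

0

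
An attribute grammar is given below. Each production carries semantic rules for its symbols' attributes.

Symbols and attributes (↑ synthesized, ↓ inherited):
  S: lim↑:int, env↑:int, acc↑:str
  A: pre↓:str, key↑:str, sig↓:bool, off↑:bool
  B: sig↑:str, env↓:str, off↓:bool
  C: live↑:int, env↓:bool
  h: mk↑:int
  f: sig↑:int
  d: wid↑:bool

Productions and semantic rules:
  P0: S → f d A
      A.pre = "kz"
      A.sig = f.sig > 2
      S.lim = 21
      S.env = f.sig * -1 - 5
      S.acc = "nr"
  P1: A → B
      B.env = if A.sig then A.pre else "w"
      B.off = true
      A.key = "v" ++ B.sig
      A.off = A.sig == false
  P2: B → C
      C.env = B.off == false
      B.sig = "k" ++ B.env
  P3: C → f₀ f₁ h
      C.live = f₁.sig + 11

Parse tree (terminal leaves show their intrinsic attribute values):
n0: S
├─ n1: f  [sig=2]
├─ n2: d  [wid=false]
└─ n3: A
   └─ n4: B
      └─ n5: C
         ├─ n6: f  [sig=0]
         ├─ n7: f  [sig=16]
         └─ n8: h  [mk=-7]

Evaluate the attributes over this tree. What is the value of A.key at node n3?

"vkw"

1. n1.sig = 2  [terminal]
2. n2.wid = false  [terminal]
3. n3.pre = "kz"  ["kz"]
4. n3.sig = false  [f.sig > 2]
5. n4.env = "w"  [if A.sig then A.pre else "w"]
6. n4.off = true  [true]
7. n5.env = false  [B.off == false]
8. n6.sig = 0  [terminal]
9. n7.sig = 16  [terminal]
10. n8.mk = -7  [terminal]
11. n5.live = 27  [f₁.sig + 11]
12. n4.sig = "kw"  ["k" ++ B.env]
13. n3.key = "vkw"  ["v" ++ B.sig]
14. n3.off = true  [A.sig == false]
15. n0.lim = 21  [21]
16. n0.env = -7  [f.sig * -1 - 5]
17. n0.acc = "nr"  ["nr"]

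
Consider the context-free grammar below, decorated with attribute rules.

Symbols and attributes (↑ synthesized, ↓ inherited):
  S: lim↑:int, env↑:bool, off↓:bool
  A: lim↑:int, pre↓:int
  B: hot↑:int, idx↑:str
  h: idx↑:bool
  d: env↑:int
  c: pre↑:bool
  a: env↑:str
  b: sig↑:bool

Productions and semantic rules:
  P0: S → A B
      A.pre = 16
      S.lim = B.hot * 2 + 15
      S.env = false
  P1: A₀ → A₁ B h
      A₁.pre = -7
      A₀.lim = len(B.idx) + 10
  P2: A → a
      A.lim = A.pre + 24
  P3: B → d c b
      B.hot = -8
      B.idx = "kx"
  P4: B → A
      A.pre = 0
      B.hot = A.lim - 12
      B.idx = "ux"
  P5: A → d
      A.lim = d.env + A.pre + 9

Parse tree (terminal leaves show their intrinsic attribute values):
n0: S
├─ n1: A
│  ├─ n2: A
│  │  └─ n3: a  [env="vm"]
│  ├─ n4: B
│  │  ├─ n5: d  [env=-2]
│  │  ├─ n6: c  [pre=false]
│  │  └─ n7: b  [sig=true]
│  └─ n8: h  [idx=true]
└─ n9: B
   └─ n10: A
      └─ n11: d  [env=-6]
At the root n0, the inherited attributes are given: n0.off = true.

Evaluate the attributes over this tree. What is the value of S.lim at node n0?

-3

1. n0.off = true  [given at root]
2. n1.pre = 16  [16]
3. n2.pre = -7  [-7]
4. n3.env = "vm"  [terminal]
5. n2.lim = 17  [A.pre + 24]
6. n5.env = -2  [terminal]
7. n6.pre = false  [terminal]
8. n7.sig = true  [terminal]
9. n4.hot = -8  [-8]
10. n4.idx = "kx"  ["kx"]
11. n8.idx = true  [terminal]
12. n1.lim = 12  [len(B.idx) + 10]
13. n10.pre = 0  [0]
14. n11.env = -6  [terminal]
15. n10.lim = 3  [d.env + A.pre + 9]
16. n9.hot = -9  [A.lim - 12]
17. n9.idx = "ux"  ["ux"]
18. n0.lim = -3  [B.hot * 2 + 15]
19. n0.env = false  [false]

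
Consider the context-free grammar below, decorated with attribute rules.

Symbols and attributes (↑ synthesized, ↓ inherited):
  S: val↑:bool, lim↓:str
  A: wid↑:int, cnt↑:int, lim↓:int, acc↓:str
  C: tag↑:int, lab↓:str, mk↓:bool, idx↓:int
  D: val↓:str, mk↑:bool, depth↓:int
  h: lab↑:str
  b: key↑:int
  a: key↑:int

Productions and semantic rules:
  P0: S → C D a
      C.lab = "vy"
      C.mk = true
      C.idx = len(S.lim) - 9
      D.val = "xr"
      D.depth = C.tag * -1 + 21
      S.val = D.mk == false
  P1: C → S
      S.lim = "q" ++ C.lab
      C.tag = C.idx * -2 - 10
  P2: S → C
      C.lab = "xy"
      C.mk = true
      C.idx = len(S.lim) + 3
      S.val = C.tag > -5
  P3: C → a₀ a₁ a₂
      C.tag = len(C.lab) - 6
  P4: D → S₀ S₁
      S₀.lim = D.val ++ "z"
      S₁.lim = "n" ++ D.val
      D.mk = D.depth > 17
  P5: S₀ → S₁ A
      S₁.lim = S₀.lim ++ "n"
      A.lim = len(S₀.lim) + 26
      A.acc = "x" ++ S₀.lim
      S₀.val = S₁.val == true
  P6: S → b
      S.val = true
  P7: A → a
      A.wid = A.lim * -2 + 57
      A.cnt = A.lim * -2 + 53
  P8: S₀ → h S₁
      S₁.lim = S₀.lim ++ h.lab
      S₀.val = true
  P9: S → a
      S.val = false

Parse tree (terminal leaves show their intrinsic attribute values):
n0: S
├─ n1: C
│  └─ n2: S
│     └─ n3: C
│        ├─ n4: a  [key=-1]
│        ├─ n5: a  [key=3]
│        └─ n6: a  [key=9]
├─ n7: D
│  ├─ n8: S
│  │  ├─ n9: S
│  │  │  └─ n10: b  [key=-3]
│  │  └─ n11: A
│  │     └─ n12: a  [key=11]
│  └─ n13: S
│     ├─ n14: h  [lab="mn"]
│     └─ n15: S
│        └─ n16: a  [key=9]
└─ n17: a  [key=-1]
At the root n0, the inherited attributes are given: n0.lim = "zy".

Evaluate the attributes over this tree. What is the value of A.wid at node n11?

1. n0.lim = "zy"  [given at root]
2. n1.lab = "vy"  ["vy"]
3. n1.mk = true  [true]
4. n1.idx = -7  [len(S.lim) - 9]
5. n2.lim = "qvy"  ["q" ++ C.lab]
6. n3.lab = "xy"  ["xy"]
7. n3.mk = true  [true]
8. n3.idx = 6  [len(S.lim) + 3]
9. n4.key = -1  [terminal]
10. n5.key = 3  [terminal]
11. n6.key = 9  [terminal]
12. n3.tag = -4  [len(C.lab) - 6]
13. n2.val = true  [C.tag > -5]
14. n1.tag = 4  [C.idx * -2 - 10]
15. n7.val = "xr"  ["xr"]
16. n7.depth = 17  [C.tag * -1 + 21]
17. n8.lim = "xrz"  [D.val ++ "z"]
18. n9.lim = "xrzn"  [S₀.lim ++ "n"]
19. n10.key = -3  [terminal]
20. n9.val = true  [true]
21. n11.lim = 29  [len(S₀.lim) + 26]
22. n11.acc = "xxrz"  ["x" ++ S₀.lim]
23. n12.key = 11  [terminal]
24. n11.wid = -1  [A.lim * -2 + 57]
25. n11.cnt = -5  [A.lim * -2 + 53]
26. n8.val = true  [S₁.val == true]
27. n13.lim = "nxr"  ["n" ++ D.val]
28. n14.lab = "mn"  [terminal]
29. n15.lim = "nxrmn"  [S₀.lim ++ h.lab]
30. n16.key = 9  [terminal]
31. n15.val = false  [false]
32. n13.val = true  [true]
33. n7.mk = false  [D.depth > 17]
34. n17.key = -1  [terminal]
35. n0.val = true  [D.mk == false]

-1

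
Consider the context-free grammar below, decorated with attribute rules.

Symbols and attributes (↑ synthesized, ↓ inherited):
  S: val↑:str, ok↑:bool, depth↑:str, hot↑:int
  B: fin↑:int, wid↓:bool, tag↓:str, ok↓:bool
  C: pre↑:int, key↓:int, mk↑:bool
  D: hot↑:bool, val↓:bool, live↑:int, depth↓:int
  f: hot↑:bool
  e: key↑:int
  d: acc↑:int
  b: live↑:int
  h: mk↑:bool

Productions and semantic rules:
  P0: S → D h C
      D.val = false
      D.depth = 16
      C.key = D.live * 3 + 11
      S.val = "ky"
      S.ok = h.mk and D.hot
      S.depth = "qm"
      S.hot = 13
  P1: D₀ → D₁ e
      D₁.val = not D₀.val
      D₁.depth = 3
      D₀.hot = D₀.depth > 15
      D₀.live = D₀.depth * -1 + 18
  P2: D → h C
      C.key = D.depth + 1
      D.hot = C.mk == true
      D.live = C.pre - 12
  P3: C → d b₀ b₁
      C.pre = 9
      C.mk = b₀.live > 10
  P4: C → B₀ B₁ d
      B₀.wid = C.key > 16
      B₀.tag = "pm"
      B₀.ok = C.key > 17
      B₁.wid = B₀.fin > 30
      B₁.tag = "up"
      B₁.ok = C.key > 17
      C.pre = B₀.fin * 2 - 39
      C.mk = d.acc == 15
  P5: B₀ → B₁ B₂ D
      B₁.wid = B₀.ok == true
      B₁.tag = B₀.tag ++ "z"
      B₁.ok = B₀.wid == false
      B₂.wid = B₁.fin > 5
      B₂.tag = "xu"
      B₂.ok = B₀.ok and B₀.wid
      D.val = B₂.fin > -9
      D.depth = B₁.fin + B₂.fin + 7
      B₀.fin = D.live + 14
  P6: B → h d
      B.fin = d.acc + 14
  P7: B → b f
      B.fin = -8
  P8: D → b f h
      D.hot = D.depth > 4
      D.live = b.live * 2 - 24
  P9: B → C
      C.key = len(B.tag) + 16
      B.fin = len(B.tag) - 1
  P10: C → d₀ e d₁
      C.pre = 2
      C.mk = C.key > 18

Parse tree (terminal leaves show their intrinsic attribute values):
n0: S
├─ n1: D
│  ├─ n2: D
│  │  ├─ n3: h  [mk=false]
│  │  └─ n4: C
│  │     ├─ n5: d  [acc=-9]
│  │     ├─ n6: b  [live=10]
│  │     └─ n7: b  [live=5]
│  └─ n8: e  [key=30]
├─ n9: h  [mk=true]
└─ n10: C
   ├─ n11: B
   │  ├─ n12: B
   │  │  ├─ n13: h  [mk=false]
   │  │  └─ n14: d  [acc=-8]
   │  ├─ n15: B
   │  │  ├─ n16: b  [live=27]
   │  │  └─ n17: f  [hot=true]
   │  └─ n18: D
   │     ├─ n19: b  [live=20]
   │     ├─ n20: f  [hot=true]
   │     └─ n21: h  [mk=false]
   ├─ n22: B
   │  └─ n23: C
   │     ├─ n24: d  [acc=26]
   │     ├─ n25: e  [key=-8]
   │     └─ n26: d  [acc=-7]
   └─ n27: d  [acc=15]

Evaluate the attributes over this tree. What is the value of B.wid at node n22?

1. n1.val = false  [false]
2. n1.depth = 16  [16]
3. n2.val = true  [not D₀.val]
4. n2.depth = 3  [3]
5. n3.mk = false  [terminal]
6. n4.key = 4  [D.depth + 1]
7. n5.acc = -9  [terminal]
8. n6.live = 10  [terminal]
9. n7.live = 5  [terminal]
10. n4.pre = 9  [9]
11. n4.mk = false  [b₀.live > 10]
12. n2.hot = false  [C.mk == true]
13. n2.live = -3  [C.pre - 12]
14. n8.key = 30  [terminal]
15. n1.hot = true  [D₀.depth > 15]
16. n1.live = 2  [D₀.depth * -1 + 18]
17. n9.mk = true  [terminal]
18. n10.key = 17  [D.live * 3 + 11]
19. n11.wid = true  [C.key > 16]
20. n11.tag = "pm"  ["pm"]
21. n11.ok = false  [C.key > 17]
22. n12.wid = false  [B₀.ok == true]
23. n12.tag = "pmz"  [B₀.tag ++ "z"]
24. n12.ok = false  [B₀.wid == false]
25. n13.mk = false  [terminal]
26. n14.acc = -8  [terminal]
27. n12.fin = 6  [d.acc + 14]
28. n15.wid = true  [B₁.fin > 5]
29. n15.tag = "xu"  ["xu"]
30. n15.ok = false  [B₀.ok and B₀.wid]
31. n16.live = 27  [terminal]
32. n17.hot = true  [terminal]
33. n15.fin = -8  [-8]
34. n18.val = true  [B₂.fin > -9]
35. n18.depth = 5  [B₁.fin + B₂.fin + 7]
36. n19.live = 20  [terminal]
37. n20.hot = true  [terminal]
38. n21.mk = false  [terminal]
39. n18.hot = true  [D.depth > 4]
40. n18.live = 16  [b.live * 2 - 24]
41. n11.fin = 30  [D.live + 14]
42. n22.wid = false  [B₀.fin > 30]
43. n22.tag = "up"  ["up"]
44. n22.ok = false  [C.key > 17]
45. n23.key = 18  [len(B.tag) + 16]
46. n24.acc = 26  [terminal]
47. n25.key = -8  [terminal]
48. n26.acc = -7  [terminal]
49. n23.pre = 2  [2]
50. n23.mk = false  [C.key > 18]
51. n22.fin = 1  [len(B.tag) - 1]
52. n27.acc = 15  [terminal]
53. n10.pre = 21  [B₀.fin * 2 - 39]
54. n10.mk = true  [d.acc == 15]
55. n0.val = "ky"  ["ky"]
56. n0.ok = true  [h.mk and D.hot]
57. n0.depth = "qm"  ["qm"]
58. n0.hot = 13  [13]

false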